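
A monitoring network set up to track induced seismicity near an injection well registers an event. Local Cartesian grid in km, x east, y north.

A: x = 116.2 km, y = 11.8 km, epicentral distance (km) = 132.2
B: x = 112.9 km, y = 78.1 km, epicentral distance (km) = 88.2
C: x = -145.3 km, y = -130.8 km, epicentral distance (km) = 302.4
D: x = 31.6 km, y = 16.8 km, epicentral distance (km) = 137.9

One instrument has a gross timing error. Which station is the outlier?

Solve using three stations at a time. Using A, B, C (subtract circle equations pairwise → linear system) gives (x, y) ≈ (32.3, 114.0).
Distances from that point to each station vs reported:
  A: calculated 132.2 vs reported 132.2 → residual 0.0 km
  B: calculated 88.3 vs reported 88.2 → residual 0.1 km
  C: calculated 302.4 vs reported 302.4 → residual 0.0 km
  D: calculated 97.2 vs reported 137.9 → residual 40.7 km
A, B, C are mutually consistent (residuals ≈ 0); D is off by 40.7 km.

D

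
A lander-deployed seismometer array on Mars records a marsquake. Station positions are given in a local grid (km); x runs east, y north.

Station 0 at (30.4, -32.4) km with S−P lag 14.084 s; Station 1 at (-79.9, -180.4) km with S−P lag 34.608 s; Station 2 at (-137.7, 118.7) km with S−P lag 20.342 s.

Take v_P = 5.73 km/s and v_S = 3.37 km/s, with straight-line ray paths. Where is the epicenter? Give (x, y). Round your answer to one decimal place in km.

24.8 km east, 82.7 km north

Distance from S−P lag: d = Δt · v_P v_S / (v_P − v_S) = Δt · (5.73·3.37)/(5.73−3.37) ≈ 8.1822·Δt.
So d_Station 0 = 115.24, d_Station 1 = 283.17, d_Station 2 = 166.44 km.
Circle about each station: (x − 30.4)² + (y + 32.4)² = 115.24²; (x + 79.9)² + (y + 180.4)² = 283.17²; (x + 137.7)² + (y − 118.7)² = 166.44².
Subtracting pairs of circle equations eliminates x²+y² and gives linear equations (the radical axes):
-220.6 x − 296.0 y = -29950.74
-336.2 x + 302.2 y = 16655.04
Solving the 2×2 system: x ≈ 24.8, y ≈ 82.7 km.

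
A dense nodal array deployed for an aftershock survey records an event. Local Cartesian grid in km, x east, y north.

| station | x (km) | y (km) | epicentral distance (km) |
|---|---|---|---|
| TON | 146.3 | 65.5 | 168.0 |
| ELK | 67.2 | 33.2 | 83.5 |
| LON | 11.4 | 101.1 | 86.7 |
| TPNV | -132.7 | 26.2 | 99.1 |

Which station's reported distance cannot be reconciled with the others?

TPNV

Solve using three stations at a time. Using TON, ELK, LON (subtract circle equations pairwise → linear system) gives (x, y) ≈ (-15.0, 18.5).
Distances from that point to each station vs reported:
  TON: calculated 168.0 vs reported 168.0 → residual 0.0 km
  ELK: calculated 83.5 vs reported 83.5 → residual 0.0 km
  LON: calculated 86.7 vs reported 86.7 → residual 0.0 km
  TPNV: calculated 118.0 vs reported 99.1 → residual 18.9 km
TON, ELK, LON are mutually consistent (residuals ≈ 0); TPNV is off by 18.9 km.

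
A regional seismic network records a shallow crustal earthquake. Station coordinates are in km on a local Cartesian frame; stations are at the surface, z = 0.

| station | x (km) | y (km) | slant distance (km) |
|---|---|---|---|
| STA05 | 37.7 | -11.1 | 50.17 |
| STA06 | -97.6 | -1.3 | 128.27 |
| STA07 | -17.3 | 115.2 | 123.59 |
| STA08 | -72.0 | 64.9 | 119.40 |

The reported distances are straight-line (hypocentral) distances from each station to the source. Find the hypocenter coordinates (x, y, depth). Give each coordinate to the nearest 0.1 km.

Each station gives a sphere (x−x_i)² + (y−y_i)² + z² = d_i² (stations at z=0).
Subtracting the STA05 sphere from STA06 and STA07: z² cancels, leaving linear equations in x and y:
-270.6 x + 19.6 y = -5953.21
-110.0 x + 252.6 y = -731.63
Solving: x ≈ 22.500, y ≈ 6.902 km (keep extra digits for the depth step; rounded: 22.5, 6.9).
Then from the STA05 sphere: z² = 50.17² − (x − 37.7)² − (y + 11.1)² with x = 22.500, y = 6.902, so z ≈ 44.294 ≈ 44.3 km.

x ≈ 22.5 km, y ≈ 6.9 km, depth ≈ 44.3 km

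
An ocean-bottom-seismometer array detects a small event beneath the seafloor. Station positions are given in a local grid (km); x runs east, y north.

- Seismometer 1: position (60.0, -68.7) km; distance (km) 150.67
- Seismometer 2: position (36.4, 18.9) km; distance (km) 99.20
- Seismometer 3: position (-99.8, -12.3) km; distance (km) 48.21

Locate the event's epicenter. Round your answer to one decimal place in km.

-62.8 km east, 18.6 km north

Circle about each station: (x − 60.0)² + (y + 68.7)² = 150.67²; (x − 36.4)² + (y − 18.9)² = 99.20²; (x + 99.8)² + (y + 12.3)² = 48.21².
Subtracting the Seismometer 1 equation from the Seismometer 2 and Seismometer 3 equations removes the quadratic terms:
-47.2 x + 175.2 y = 6223.29
-319.6 x + 112.8 y = 22168.88
Solving the 2×2 system: x ≈ -62.8, y ≈ 18.6 km.
Check against Seismometer 1 (with the unrounded x, y): √((x − 60.0)²+(y + 68.7)²) = 150.67 ≈ 150.67 km. ✓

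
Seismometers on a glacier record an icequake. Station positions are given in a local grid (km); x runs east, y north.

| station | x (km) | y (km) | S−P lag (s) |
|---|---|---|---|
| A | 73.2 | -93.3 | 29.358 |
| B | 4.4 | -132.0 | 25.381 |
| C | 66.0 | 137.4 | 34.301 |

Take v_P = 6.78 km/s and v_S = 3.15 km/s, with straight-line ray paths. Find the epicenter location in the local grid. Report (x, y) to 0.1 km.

Distance from S−P lag: d = Δt · v_P v_S / (v_P − v_S) = Δt · (6.78·3.15)/(6.78−3.15) ≈ 5.8835·Δt.
So d_A = 172.73, d_B = 149.33, d_C = 201.81 km.
Circle about each station: (x − 73.2)² + (y + 93.3)² = 172.73²; (x − 4.4)² + (y + 132.0)² = 149.33²; (x − 66.0)² + (y − 137.4)² = 201.81².
Subtracting pairs of circle equations eliminates x²+y² and gives linear equations (the radical axes):
-137.6 x − 77.4 y = 10916.43
-14.4 x + 461.4 y = -1719.99
Solving the 2×2 system: x ≈ -75.9, y ≈ -6.1 km.
Check against A (with the unrounded x, y): √((x − 73.2)²+(y + 93.3)²) = 172.73 ≈ 172.73 km. ✓

-75.9 km east, -6.1 km north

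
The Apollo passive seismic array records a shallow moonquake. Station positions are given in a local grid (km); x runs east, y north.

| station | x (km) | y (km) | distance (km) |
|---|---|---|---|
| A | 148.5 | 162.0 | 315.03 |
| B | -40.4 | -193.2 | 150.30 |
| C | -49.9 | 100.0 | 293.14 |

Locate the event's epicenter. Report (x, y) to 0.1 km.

Circle about each station: (x − 148.5)² + (y − 162.0)² = 315.03²; (x + 40.4)² + (y + 193.2)² = 150.30²; (x + 49.9)² + (y − 100.0)² = 293.14².
Subtracting pairs of circle equations eliminates x²+y² and gives linear equations (the radical axes):
-377.8 x − 710.4 y = 67315.96
-396.8 x − 124.0 y = -22493.40
Solving the 2×2 system: x ≈ 103.5, y ≈ -149.8 km.
Check against A (with the unrounded x, y): √((x − 148.5)²+(y − 162.0)²) = 315.03 ≈ 315.03 km. ✓

x ≈ 103.5 km, y ≈ -149.8 km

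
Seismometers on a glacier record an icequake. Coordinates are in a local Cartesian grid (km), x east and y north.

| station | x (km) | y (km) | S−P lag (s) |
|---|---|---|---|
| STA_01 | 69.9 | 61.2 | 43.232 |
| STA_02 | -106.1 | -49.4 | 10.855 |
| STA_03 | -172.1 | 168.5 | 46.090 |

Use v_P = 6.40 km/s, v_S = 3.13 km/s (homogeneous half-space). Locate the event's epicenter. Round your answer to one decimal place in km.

Distance from S−P lag: d = Δt · v_P v_S / (v_P − v_S) = Δt · (6.40·3.13)/(6.40−3.13) ≈ 6.1260·Δt.
So d_STA_01 = 264.84, d_STA_02 = 66.50, d_STA_03 = 282.35 km.
Circle about each station: (x − 69.9)² + (y − 61.2)² = 264.84²; (x + 106.1)² + (y + 49.4)² = 66.50²; (x + 172.1)² + (y − 168.5)² = 282.35².
Subtracting the STA_01 equation from the STA_02 and STA_03 equations removes the quadratic terms:
-352.0 x − 221.2 y = 70784.10
-484.0 x + 214.6 y = 39797.91
Solving the 2×2 system: x ≈ -131.4, y ≈ -110.9 km.

(-131.4, -110.9)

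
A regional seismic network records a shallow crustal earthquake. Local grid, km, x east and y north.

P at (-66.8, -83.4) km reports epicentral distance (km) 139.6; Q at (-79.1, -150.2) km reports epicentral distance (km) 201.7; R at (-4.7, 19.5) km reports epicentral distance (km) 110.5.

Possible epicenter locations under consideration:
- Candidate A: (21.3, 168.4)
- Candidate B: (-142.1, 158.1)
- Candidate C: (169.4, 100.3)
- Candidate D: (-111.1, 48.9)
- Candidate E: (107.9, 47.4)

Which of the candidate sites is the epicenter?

For each candidate, compare |candidate − station| to the reported distance:
Candidate A: residuals P 127.2, Q 132.3, R 40.7 → max 132.3 km
Candidate B: residuals P 113.4, Q 113.0, R 84.7 → max 113.4 km
Candidate C: residuals P 159.6, Q 151.1, R 81.4 → max 159.6 km
Candidate D: residuals P 0.1, Q 0.0, R 0.1 → max 0.1 km
Candidate E: residuals P 78.6, Q 70.4, R 5.5 → max 78.6 km
Only Candidate D has all residuals ≈ 0.

Candidate D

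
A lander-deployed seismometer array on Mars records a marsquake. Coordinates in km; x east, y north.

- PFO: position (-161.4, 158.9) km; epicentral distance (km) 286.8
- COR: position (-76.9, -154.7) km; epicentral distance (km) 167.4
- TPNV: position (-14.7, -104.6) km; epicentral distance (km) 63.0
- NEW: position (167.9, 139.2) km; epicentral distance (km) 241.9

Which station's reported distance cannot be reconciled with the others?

Solve using three stations at a time. Using PFO, TPNV, NEW (subtract circle equations pairwise → linear system) gives (x, y) ≈ (26.9, -57.4).
Distances from that point to each station vs reported:
  PFO: calculated 286.8 vs reported 286.8 → residual 0.0 km
  COR: calculated 142.3 vs reported 167.4 → residual 25.1 km
  TPNV: calculated 63.0 vs reported 63.0 → residual 0.0 km
  NEW: calculated 241.9 vs reported 241.9 → residual 0.0 km
PFO, TPNV, NEW are mutually consistent (residuals ≈ 0); COR is off by 25.1 km.

COR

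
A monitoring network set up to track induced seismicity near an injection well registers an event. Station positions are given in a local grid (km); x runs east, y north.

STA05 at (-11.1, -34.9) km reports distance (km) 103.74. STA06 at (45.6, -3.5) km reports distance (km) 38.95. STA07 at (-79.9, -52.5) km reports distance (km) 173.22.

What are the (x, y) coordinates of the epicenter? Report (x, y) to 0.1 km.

Circle about each station: (x + 11.1)² + (y + 34.9)² = 103.74²; (x − 45.6)² + (y + 3.5)² = 38.95²; (x + 79.9)² + (y + 52.5)² = 173.22².
Subtracting the STA05 equation from the STA06 and STA07 equations removes the quadratic terms:
113.4 x + 62.8 y = 9995.28
-137.6 x − 35.2 y = -11444.14
Solving the 2×2 system: x ≈ 78.9, y ≈ 16.7 km.

78.9 km east, 16.7 km north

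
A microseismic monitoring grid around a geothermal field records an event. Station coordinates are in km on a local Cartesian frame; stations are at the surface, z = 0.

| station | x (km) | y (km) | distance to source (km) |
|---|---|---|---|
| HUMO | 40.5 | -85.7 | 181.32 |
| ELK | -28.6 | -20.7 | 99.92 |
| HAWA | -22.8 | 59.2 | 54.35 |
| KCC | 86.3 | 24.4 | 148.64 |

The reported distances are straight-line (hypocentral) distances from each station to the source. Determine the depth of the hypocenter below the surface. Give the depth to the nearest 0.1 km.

47.5 km

Each station gives a sphere (x−x_i)² + (y−y_i)² + z² = d_i² (stations at z=0).
Subtracting the HUMO sphere from ELK and HAWA: z² cancels, leaving linear equations in x and y:
-138.2 x + 130.0 y = 15154.65
-126.6 x + 289.8 y = 24962.76
Solving: x ≈ -48.603, y ≈ 64.906 km (keep extra digits for the depth step; rounded: -48.6, 64.9).
Then from the HUMO sphere: z² = 181.32² − (x − 40.5)² − (y + 85.7)² with x = -48.603, y = 64.906, so z ≈ 47.491 ≈ 47.5 km.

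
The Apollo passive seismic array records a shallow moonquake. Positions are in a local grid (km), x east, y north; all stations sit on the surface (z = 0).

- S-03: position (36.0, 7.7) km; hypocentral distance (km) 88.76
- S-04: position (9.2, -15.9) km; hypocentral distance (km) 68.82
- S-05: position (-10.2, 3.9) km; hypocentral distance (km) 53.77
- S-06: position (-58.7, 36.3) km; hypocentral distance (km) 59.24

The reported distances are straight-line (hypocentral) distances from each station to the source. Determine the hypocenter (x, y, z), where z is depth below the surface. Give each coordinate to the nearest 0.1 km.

x ≈ -40.7 km, y ≈ 1.2 km, depth ≈ 44.2 km

Each station gives a sphere (x−x_i)² + (y−y_i)² + z² = d_i² (stations at z=0).
Subtracting the S-03 sphere from S-04 and S-05: z² cancels, leaving linear equations in x and y:
-53.6 x − 47.2 y = 2124.31
-92.4 x − 7.6 y = 3751.08
Solving: x ≈ -40.695, y ≈ 1.207 km (keep extra digits for the depth step; rounded: -40.7, 1.2).
Then from the S-03 sphere: z² = 88.76² − (x − 36.0)² − (y − 7.7)² with x = -40.695, y = 1.207, so z ≈ 44.205 ≈ 44.2 km.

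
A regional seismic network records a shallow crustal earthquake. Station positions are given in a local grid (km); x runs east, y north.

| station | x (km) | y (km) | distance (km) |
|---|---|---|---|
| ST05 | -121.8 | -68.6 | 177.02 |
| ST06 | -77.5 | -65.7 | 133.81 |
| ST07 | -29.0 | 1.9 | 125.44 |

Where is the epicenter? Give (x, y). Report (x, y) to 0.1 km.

Circle about each station: (x + 121.8)² + (y + 68.6)² = 177.02²; (x + 77.5)² + (y + 65.7)² = 133.81²; (x + 29.0)² + (y − 1.9)² = 125.44².
Subtracting pairs of circle equations eliminates x²+y² and gives linear equations (the radical axes):
88.6 x + 5.8 y = 4212.50
185.6 x + 141.0 y = -3095.70
Solving the 2×2 system: x ≈ 53.6, y ≈ -92.5 km.

53.6 km east, -92.5 km north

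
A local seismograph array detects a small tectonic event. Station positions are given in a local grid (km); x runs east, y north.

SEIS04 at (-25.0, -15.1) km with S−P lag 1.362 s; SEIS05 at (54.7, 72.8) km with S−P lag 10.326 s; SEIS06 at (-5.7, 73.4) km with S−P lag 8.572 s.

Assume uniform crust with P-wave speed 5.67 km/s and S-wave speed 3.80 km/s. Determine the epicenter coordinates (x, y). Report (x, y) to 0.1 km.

Distance from S−P lag: d = Δt · v_P v_S / (v_P − v_S) = Δt · (5.67·3.80)/(5.67−3.80) ≈ 11.5219·Δt.
So d_SEIS04 = 15.69, d_SEIS05 = 118.98, d_SEIS06 = 98.77 km.
Circle about each station: (x + 25.0)² + (y + 15.1)² = 15.69²; (x − 54.7)² + (y − 72.8)² = 118.98²; (x + 5.7)² + (y − 73.4)² = 98.77².
Subtracting the SEIS04 equation from the SEIS05 and SEIS06 equations removes the quadratic terms:
159.4 x + 175.8 y = -6471.14
38.6 x + 177.0 y = -4942.30
Solving the 2×2 system: x ≈ -12.9, y ≈ -25.1 km.

(-12.9, -25.1)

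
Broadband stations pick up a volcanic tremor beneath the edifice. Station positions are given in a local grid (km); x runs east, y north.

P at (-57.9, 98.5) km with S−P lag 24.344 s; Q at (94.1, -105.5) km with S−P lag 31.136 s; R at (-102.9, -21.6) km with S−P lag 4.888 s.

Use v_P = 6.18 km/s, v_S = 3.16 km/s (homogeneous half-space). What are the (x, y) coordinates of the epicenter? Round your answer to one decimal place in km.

(-100.3, -53.1)

Distance from S−P lag: d = Δt · v_P v_S / (v_P − v_S) = Δt · (6.18·3.16)/(6.18−3.16) ≈ 6.4665·Δt.
So d_P = 157.42, d_Q = 201.34, d_R = 31.61 km.
Circle about each station: (x + 57.9)² + (y − 98.5)² = 157.42²; (x − 94.1)² + (y + 105.5)² = 201.34²; (x + 102.9)² + (y + 21.6)² = 31.61².
Subtracting the P equation from the Q and R equations removes the quadratic terms:
304.0 x − 408.0 y = -8826.34
-90.0 x − 240.2 y = 21782.17
Solving the 2×2 system: x ≈ -100.3, y ≈ -53.1 km.
Check against P (with the unrounded x, y): √((x + 57.9)²+(y − 98.5)²) = 157.42 ≈ 157.42 km. ✓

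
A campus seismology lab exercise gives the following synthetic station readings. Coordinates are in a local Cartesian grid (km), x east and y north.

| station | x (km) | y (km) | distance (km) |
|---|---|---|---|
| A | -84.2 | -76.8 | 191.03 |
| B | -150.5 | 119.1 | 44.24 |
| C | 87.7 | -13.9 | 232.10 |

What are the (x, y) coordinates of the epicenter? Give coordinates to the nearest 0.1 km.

(-106.7, 112.9)

Circle about each station: (x + 84.2)² + (y + 76.8)² = 191.03²; (x + 150.5)² + (y − 119.1)² = 44.24²; (x − 87.7)² + (y + 13.9)² = 232.10².
Subtracting pairs of circle equations eliminates x²+y² and gives linear equations (the radical axes):
-132.6 x + 391.8 y = 58382.46
343.8 x + 125.8 y = -22481.33
Solving the 2×2 system: x ≈ -106.7, y ≈ 112.9 km.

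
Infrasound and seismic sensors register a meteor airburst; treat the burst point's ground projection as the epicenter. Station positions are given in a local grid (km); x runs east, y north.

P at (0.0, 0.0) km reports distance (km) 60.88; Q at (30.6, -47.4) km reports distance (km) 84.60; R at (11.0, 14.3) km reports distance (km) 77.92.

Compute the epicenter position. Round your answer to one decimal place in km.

Circle about each station: x² + y² = 60.88²; (x − 30.6)² + (y + 47.4)² = 84.60²; (x − 11.0)² + (y − 14.3)² = 77.92².
Subtracting pairs of circle equations eliminates x²+y² and gives linear equations (the radical axes):
61.2 x − 94.8 y = -267.67
22.0 x + 28.6 y = -2039.66
Solving the 2×2 system: x ≈ -52.4, y ≈ -31.0 km.
Check against P (with the unrounded x, y): √(x²+y²) = 60.89 ≈ 60.88 km. ✓

x ≈ -52.4 km, y ≈ -31.0 km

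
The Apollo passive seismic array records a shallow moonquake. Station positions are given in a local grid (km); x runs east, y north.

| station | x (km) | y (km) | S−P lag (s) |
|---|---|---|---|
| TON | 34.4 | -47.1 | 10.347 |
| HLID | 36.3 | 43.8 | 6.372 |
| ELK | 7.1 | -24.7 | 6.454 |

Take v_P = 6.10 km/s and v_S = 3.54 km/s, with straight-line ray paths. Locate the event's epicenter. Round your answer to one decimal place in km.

-14.2 km east, 25.4 km north

Distance from S−P lag: d = Δt · v_P v_S / (v_P − v_S) = Δt · (6.10·3.54)/(6.10−3.54) ≈ 8.4352·Δt.
So d_TON = 87.28, d_HLID = 53.75, d_ELK = 54.44 km.
Circle about each station: (x − 34.4)² + (y + 47.1)² = 87.28²; (x − 36.3)² + (y − 43.8)² = 53.75²; (x − 7.1)² + (y + 24.7)² = 54.44².
Subtracting pairs of circle equations eliminates x²+y² and gives linear equations (the radical axes):
3.8 x + 181.8 y = 4563.10
-54.6 x + 44.8 y = 1912.81
Solving the 2×2 system: x ≈ -14.2, y ≈ 25.4 km.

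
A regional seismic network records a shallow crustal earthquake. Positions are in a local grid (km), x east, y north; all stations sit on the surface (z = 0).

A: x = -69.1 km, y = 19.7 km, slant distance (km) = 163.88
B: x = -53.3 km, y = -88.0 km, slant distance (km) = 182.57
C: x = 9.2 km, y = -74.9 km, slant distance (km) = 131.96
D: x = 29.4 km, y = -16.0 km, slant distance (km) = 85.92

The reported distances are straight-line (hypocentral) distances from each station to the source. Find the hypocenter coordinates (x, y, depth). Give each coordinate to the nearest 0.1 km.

Each station gives a sphere (x−x_i)² + (y−y_i)² + z² = d_i² (stations at z=0).
Subtracting the A sphere from B and C: z² cancels, leaving linear equations in x and y:
31.6 x − 215.4 y = -1053.16
156.6 x − 189.2 y = 9974.96
Solving: x ≈ 84.599, y ≈ 17.300 km (keep extra digits for the depth step; rounded: 84.6, 17.3).
Then from the A sphere: z² = 163.88² − (x + 69.1)² − (y − 19.7)² with x = 84.599, y = 17.300, so z ≈ 56.811 ≈ 56.8 km.
Check against D (with the unrounded solution): distance 85.93 ≈ 85.92 km. ✓

x ≈ 84.6 km, y ≈ 17.3 km, depth ≈ 56.8 km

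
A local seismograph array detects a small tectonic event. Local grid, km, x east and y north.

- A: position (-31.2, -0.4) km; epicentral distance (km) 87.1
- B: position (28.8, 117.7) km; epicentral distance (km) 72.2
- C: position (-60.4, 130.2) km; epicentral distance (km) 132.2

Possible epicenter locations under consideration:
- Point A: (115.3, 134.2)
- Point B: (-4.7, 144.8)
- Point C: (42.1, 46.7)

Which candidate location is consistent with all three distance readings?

For each candidate, compare |candidate − station| to the reported distance:
Point A: residuals A 111.8, B 15.9, C 43.5 → max 111.8 km
Point B: residuals A 60.5, B 29.1, C 74.6 → max 74.6 km
Point C: residuals A 0.0, B 0.0, C 0.0 → max 0.0 km
Only Point C has all residuals ≈ 0.

Point C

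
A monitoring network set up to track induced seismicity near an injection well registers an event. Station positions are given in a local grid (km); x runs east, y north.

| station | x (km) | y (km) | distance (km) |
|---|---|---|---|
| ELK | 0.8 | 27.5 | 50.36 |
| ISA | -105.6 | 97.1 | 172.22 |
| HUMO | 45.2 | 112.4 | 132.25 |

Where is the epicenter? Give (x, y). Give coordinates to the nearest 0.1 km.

Circle about each station: (x − 0.8)² + (y − 27.5)² = 50.36²; (x + 105.6)² + (y − 97.1)² = 172.22²; (x − 45.2)² + (y − 112.4)² = 132.25².
Subtracting the ELK equation from the ISA and HUMO equations removes the quadratic terms:
-212.8 x + 139.2 y = -7300.72
88.8 x + 169.8 y = -1034.02
Solving the 2×2 system: x ≈ 22.6, y ≈ -17.9 km.

x ≈ 22.6 km, y ≈ -17.9 km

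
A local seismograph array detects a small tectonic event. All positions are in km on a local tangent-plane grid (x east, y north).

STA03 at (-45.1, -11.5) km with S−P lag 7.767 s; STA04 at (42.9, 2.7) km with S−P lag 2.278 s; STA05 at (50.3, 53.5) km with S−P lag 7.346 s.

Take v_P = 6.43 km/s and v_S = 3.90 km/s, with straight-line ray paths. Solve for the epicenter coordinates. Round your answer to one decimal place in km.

Distance from S−P lag: d = Δt · v_P v_S / (v_P − v_S) = Δt · (6.43·3.90)/(6.43−3.90) ≈ 9.9119·Δt.
So d_STA03 = 76.99, d_STA04 = 22.58, d_STA05 = 72.81 km.
Circle about each station: (x + 45.1)² + (y + 11.5)² = 76.99²; (x − 42.9)² + (y − 2.7)² = 22.58²; (x − 50.3)² + (y − 53.5)² = 72.81².
Subtracting the STA03 equation from the STA04 and STA05 equations removes the quadratic terms:
176.0 x + 28.4 y = 5099.04
190.8 x + 130.0 y = 3852.24
Solving the 2×2 system: x ≈ 31.7, y ≈ -16.9 km.

31.7 km east, -16.9 km north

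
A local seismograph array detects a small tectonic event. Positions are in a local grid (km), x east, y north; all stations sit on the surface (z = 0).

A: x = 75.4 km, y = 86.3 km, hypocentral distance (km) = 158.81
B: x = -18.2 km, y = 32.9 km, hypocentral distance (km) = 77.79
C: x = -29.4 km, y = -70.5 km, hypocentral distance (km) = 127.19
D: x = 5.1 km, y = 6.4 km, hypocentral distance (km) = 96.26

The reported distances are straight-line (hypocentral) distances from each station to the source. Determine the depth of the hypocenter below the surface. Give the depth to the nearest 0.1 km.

66.1 km

Each station gives a sphere (x−x_i)² + (y−y_i)² + z² = d_i² (stations at z=0).
Subtracting the A sphere from B and C: z² cancels, leaving linear equations in x and y:
-187.2 x − 106.8 y = 7450.13
-209.6 x − 313.6 y = 1745.08
Solving: x ≈ -59.195, y ≈ 33.999 km (keep extra digits for the depth step; rounded: -59.2, 34.0).
Then from the A sphere: z² = 158.81² − (x − 75.4)² − (y − 86.3)² with x = -59.195, y = 33.999, so z ≈ 66.101 ≈ 66.1 km.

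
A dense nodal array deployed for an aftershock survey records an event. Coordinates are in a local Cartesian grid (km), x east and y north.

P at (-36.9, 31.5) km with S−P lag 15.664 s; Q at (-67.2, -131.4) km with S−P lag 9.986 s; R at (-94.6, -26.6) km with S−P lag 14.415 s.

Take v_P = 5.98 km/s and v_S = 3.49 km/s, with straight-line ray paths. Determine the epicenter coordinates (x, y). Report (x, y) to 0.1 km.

6.8 km east, -92.3 km north

Distance from S−P lag: d = Δt · v_P v_S / (v_P − v_S) = Δt · (5.98·3.49)/(5.98−3.49) ≈ 8.3816·Δt.
So d_P = 131.29, d_Q = 83.70, d_R = 120.82 km.
Circle about each station: (x + 36.9)² + (y − 31.5)² = 131.29²; (x + 67.2)² + (y + 131.4)² = 83.70²; (x + 94.6)² + (y + 26.6)² = 120.82².
Subtracting the P equation from the Q and R equations removes the quadratic terms:
-60.6 x − 325.8 y = 29659.31
-115.4 x − 116.2 y = 9942.45
Solving the 2×2 system: x ≈ 6.8, y ≈ -92.3 km.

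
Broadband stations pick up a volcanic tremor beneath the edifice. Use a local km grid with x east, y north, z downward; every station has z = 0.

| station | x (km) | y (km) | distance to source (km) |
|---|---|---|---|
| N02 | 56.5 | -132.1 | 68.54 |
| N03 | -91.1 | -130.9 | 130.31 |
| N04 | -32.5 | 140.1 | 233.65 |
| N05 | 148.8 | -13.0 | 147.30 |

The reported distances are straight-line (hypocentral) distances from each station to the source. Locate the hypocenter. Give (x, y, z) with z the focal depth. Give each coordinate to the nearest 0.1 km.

(24.7, -83.5, 36.4)

Each station gives a sphere (x−x_i)² + (y−y_i)² + z² = d_i² (stations at z=0).
Subtracting the N02 sphere from N03 and N04: z² cancels, leaving linear equations in x and y:
-295.2 x + 2.4 y = -7491.60
-178.0 x + 544.4 y = -49852.99
Solving: x ≈ 24.699, y ≈ -83.498 km (keep extra digits for the depth step; rounded: 24.7, -83.5).
Then from the N02 sphere: z² = 68.54² − (x − 56.5)² − (y + 132.1)² with x = 24.699, y = -83.498, so z ≈ 36.391 ≈ 36.4 km.
Check against N05 (with the unrounded solution): distance 147.29 ≈ 147.30 km. ✓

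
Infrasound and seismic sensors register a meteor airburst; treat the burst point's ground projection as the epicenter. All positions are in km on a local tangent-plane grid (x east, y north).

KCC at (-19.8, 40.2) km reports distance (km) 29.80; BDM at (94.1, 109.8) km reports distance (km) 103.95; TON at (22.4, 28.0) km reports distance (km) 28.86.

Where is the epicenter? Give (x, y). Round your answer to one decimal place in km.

7.3 km east, 52.6 km north

Circle about each station: (x + 19.8)² + (y − 40.2)² = 29.80²; (x − 94.1)² + (y − 109.8)² = 103.95²; (x − 22.4)² + (y − 28.0)² = 28.86².
Subtracting the KCC equation from the BDM and TON equations removes the quadratic terms:
227.8 x + 139.2 y = 8985.21
84.4 x − 24.4 y = -667.18
Solving the 2×2 system: x ≈ 7.3, y ≈ 52.6 km.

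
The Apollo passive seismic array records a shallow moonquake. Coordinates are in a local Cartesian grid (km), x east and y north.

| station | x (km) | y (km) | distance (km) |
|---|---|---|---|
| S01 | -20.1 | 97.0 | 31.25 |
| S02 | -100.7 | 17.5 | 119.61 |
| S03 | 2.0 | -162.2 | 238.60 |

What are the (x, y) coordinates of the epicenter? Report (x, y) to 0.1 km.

x ≈ 3.4 km, y ≈ 76.4 km

Circle about each station: (x + 20.1)² + (y − 97.0)² = 31.25²; (x + 100.7)² + (y − 17.5)² = 119.61²; (x − 2.0)² + (y + 162.2)² = 238.60².
Subtracting the S01 equation from the S02 and S03 equations removes the quadratic terms:
-161.2 x − 159.0 y = -12696.26
44.2 x − 518.4 y = -39453.57
Solving the 2×2 system: x ≈ 3.4, y ≈ 76.4 km.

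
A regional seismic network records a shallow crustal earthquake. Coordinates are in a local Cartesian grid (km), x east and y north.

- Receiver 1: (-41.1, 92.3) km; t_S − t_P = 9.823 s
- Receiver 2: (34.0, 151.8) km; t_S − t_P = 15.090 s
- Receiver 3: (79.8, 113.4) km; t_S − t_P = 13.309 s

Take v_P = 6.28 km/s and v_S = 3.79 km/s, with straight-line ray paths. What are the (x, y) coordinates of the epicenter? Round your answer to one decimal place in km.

(5.0, 10.5)

Distance from S−P lag: d = Δt · v_P v_S / (v_P − v_S) = Δt · (6.28·3.79)/(6.28−3.79) ≈ 9.5587·Δt.
So d_Receiver 1 = 93.90, d_Receiver 2 = 144.24, d_Receiver 3 = 127.22 km.
Circle about each station: (x + 41.1)² + (y − 92.3)² = 93.90²; (x − 34.0)² + (y − 151.8)² = 144.24²; (x − 79.8)² + (y − 113.4)² = 127.22².
Subtracting pairs of circle equations eliminates x²+y² and gives linear equations (the radical axes):
150.2 x + 119.0 y = 2002.77
241.8 x + 42.2 y = 1651.38
Solving the 2×2 system: x ≈ 5.0, y ≈ 10.5 km.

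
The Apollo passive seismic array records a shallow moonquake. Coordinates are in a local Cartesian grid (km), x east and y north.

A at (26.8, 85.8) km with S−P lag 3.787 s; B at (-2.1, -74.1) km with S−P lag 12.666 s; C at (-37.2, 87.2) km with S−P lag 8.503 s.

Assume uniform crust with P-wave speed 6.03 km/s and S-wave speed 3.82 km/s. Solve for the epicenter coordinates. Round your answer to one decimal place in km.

x ≈ 43.2 km, y ≈ 49.9 km

Distance from S−P lag: d = Δt · v_P v_S / (v_P − v_S) = Δt · (6.03·3.82)/(6.03−3.82) ≈ 10.4229·Δt.
So d_A = 39.47, d_B = 132.02, d_C = 88.63 km.
Circle about each station: (x − 26.8)² + (y − 85.8)² = 39.47²; (x + 2.1)² + (y + 74.1)² = 132.02²; (x + 37.2)² + (y − 87.2)² = 88.63².
Subtracting pairs of circle equations eliminates x²+y² and gives linear equations (the radical axes):
-57.8 x − 319.8 y = -18456.06
-128.0 x + 2.8 y = -5389.60
Solving the 2×2 system: x ≈ 43.2, y ≈ 49.9 km.
Check against A (with the unrounded x, y): √((x − 26.8)²+(y − 85.8)²) = 39.46 ≈ 39.47 km. ✓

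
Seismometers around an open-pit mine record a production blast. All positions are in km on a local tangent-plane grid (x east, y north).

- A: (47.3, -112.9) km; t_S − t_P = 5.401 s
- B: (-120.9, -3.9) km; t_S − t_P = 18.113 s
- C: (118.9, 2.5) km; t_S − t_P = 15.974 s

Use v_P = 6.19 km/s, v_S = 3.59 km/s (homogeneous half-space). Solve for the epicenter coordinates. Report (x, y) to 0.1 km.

Distance from S−P lag: d = Δt · v_P v_S / (v_P − v_S) = Δt · (6.19·3.59)/(6.19−3.59) ≈ 8.5470·Δt.
So d_A = 46.16, d_B = 154.81, d_C = 136.53 km.
Circle about each station: (x − 47.3)² + (y + 112.9)² = 46.16²; (x + 120.9)² + (y + 3.9)² = 154.81²; (x − 118.9)² + (y − 2.5)² = 136.53².
Subtracting pairs of circle equations eliminates x²+y² and gives linear equations (the radical axes):
-336.4 x + 218.0 y = -22187.07
143.2 x + 230.8 y = -17349.94
Solving the 2×2 system: x ≈ 12.3, y ≈ -82.8 km.

x ≈ 12.3 km, y ≈ -82.8 km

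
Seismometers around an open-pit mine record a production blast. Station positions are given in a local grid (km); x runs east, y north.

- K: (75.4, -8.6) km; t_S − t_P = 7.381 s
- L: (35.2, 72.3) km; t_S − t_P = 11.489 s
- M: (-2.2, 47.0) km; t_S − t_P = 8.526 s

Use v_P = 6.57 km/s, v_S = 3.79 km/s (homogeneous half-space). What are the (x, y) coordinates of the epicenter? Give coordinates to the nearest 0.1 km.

Distance from S−P lag: d = Δt · v_P v_S / (v_P − v_S) = Δt · (6.57·3.79)/(6.57−3.79) ≈ 8.9569·Δt.
So d_K = 66.11, d_L = 102.91, d_M = 76.37 km.
Circle about each station: (x − 75.4)² + (y + 8.6)² = 66.11²; (x − 35.2)² + (y − 72.3)² = 102.91²; (x + 2.2)² + (y − 47.0)² = 76.37².
Subtracting the K equation from the L and M equations removes the quadratic terms:
-80.4 x + 161.8 y = -5512.73
-155.2 x + 111.2 y = -5007.12
Solving the 2×2 system: x ≈ 12.2, y ≈ -28.0 km.

(12.2, -28.0)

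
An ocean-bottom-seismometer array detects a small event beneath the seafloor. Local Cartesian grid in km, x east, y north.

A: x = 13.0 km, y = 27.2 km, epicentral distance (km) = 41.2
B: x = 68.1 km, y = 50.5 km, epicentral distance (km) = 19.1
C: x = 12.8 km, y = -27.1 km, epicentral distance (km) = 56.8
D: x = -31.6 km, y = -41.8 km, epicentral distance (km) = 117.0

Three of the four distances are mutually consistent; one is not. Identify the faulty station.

C

Solve using three stations at a time. Using A, B, D (subtract circle equations pairwise → linear system) gives (x, y) ≈ (52.2, 39.8).
Distances from that point to each station vs reported:
  A: calculated 41.2 vs reported 41.2 → residual 0.0 km
  B: calculated 19.1 vs reported 19.1 → residual 0.0 km
  C: calculated 77.7 vs reported 56.8 → residual 20.9 km
  D: calculated 117.0 vs reported 117.0 → residual 0.0 km
A, B, D are mutually consistent (residuals ≈ 0); C is off by 20.9 km.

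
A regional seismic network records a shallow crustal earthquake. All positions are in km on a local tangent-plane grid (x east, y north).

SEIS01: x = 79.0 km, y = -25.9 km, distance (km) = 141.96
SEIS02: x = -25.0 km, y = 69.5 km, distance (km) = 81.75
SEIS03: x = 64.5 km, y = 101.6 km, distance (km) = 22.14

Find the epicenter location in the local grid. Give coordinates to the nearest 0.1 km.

44.9 km east, 111.9 km north

Circle about each station: (x − 79.0)² + (y + 25.9)² = 141.96²; (x + 25.0)² + (y − 69.5)² = 81.75²; (x − 64.5)² + (y − 101.6)² = 22.14².
Subtracting the SEIS01 equation from the SEIS02 and SEIS03 equations removes the quadratic terms:
-208.0 x + 190.8 y = 12013.02
-29.0 x + 255.0 y = 27233.46
Solving the 2×2 system: x ≈ 44.9, y ≈ 111.9 km.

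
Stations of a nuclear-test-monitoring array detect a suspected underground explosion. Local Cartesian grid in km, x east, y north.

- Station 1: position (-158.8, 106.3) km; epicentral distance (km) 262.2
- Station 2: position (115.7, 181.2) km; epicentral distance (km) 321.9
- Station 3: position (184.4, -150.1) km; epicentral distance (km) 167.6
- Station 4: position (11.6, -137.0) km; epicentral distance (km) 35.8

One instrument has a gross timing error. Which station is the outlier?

Solve using three stations at a time. Using Station 1, Station 2, Station 4 (subtract circle equations pairwise → linear system) gives (x, y) ≈ (-15.0, -113.0).
Distances from that point to each station vs reported:
  Station 1: calculated 262.2 vs reported 262.2 → residual 0.0 km
  Station 2: calculated 321.9 vs reported 321.9 → residual 0.0 km
  Station 3: calculated 202.8 vs reported 167.6 → residual 35.2 km
  Station 4: calculated 35.9 vs reported 35.8 → residual 0.1 km
Station 1, Station 2, Station 4 are mutually consistent (residuals ≈ 0); Station 3 is off by 35.2 km.

Station 3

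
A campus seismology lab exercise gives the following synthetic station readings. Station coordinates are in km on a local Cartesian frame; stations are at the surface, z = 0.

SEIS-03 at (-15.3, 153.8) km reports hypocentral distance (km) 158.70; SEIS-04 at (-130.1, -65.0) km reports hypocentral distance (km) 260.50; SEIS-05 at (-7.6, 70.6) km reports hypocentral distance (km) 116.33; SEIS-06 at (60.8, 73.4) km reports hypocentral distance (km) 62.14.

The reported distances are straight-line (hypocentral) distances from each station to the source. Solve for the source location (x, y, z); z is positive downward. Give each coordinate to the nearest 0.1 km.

x ≈ 98.1 km, y ≈ 52.3 km, depth ≈ 45.0 km

Each station gives a sphere (x−x_i)² + (y−y_i)² + z² = d_i² (stations at z=0).
Subtracting the SEIS-03 sphere from SEIS-04 and SEIS-05: z² cancels, leaving linear equations in x and y:
-229.6 x − 437.6 y = -45412.08
15.4 x − 166.4 y = -7193.39
Solving: x ≈ 98.093, y ≈ 52.308 km (keep extra digits for the depth step; rounded: 98.1, 52.3).
Then from the SEIS-03 sphere: z² = 158.70² − (x + 15.3)² − (y − 153.8)² with x = 98.093, y = 52.308, so z ≈ 45.023 ≈ 45.0 km.
Check against SEIS-06 (with the unrounded solution): distance 62.15 ≈ 62.14 km. ✓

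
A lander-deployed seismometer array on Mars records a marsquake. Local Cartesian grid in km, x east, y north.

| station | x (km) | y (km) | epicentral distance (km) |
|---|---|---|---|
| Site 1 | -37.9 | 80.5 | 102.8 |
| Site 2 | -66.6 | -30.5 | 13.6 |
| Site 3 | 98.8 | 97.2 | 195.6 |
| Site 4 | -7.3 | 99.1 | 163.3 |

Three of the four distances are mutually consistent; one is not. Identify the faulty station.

Site 4

Solve using three stations at a time. Using Site 1, Site 2, Site 3 (subtract circle equations pairwise → linear system) gives (x, y) ≈ (-57.5, -20.4).
Distances from that point to each station vs reported:
  Site 1: calculated 102.8 vs reported 102.8 → residual 0.0 km
  Site 2: calculated 13.6 vs reported 13.6 → residual 0.0 km
  Site 3: calculated 195.6 vs reported 195.6 → residual 0.0 km
  Site 4: calculated 129.6 vs reported 163.3 → residual 33.7 km
Site 1, Site 2, Site 3 are mutually consistent (residuals ≈ 0); Site 4 is off by 33.7 km.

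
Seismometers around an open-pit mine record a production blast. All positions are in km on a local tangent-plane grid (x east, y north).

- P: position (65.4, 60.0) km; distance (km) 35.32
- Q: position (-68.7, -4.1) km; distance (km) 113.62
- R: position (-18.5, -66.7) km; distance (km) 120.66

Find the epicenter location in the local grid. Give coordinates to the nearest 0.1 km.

35.5 km east, 41.2 km north

Circle about each station: (x − 65.4)² + (y − 60.0)² = 35.32²; (x + 68.7)² + (y + 4.1)² = 113.62²; (x + 18.5)² + (y + 66.7)² = 120.66².
Subtracting the P equation from the Q and R equations removes the quadratic terms:
-268.2 x − 128.2 y = -14802.66
-167.8 x − 253.4 y = -16397.35
Solving the 2×2 system: x ≈ 35.5, y ≈ 41.2 km.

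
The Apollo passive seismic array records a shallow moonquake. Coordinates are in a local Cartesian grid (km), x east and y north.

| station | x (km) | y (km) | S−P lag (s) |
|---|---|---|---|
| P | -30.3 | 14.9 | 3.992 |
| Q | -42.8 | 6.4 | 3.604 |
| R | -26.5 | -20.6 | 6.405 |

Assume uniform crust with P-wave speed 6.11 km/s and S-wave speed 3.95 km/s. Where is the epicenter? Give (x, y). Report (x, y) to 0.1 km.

Distance from S−P lag: d = Δt · v_P v_S / (v_P − v_S) = Δt · (6.11·3.95)/(6.11−3.95) ≈ 11.1734·Δt.
So d_P = 44.60, d_Q = 40.27, d_R = 71.57 km.
Circle about each station: (x + 30.3)² + (y − 14.9)² = 44.60²; (x + 42.8)² + (y − 6.4)² = 40.27²; (x + 26.5)² + (y + 20.6)² = 71.57².
Subtracting the P equation from the Q and R equations removes the quadratic terms:
-25.0 x − 17.0 y = 1100.19
7.6 x − 71.0 y = -3146.59
Solving the 2×2 system: x ≈ -69.1, y ≈ 36.9 km.
Check against P (with the unrounded x, y): √((x + 30.3)²+(y − 14.9)²) = 44.62 ≈ 44.60 km. ✓

-69.1 km east, 36.9 km north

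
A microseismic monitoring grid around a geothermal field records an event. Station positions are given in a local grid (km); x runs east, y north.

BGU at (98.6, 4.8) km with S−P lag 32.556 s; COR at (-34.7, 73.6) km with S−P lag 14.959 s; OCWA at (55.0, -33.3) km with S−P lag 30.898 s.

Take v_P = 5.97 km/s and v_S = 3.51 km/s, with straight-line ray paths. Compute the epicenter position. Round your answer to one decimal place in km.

(-144.3, 138.6)

Distance from S−P lag: d = Δt · v_P v_S / (v_P − v_S) = Δt · (5.97·3.51)/(5.97−3.51) ≈ 8.5182·Δt.
So d_BGU = 277.32, d_COR = 127.42, d_OCWA = 263.19 km.
Circle about each station: (x − 98.6)² + (y − 4.8)² = 277.32²; (x + 34.7)² + (y − 73.6)² = 127.42²; (x − 55.0)² + (y + 33.3)² = 263.19².
Subtracting pairs of circle equations eliminates x²+y² and gives linear equations (the radical axes):
-266.6 x + 137.6 y = 57546.58
-87.2 x − 76.2 y = 2026.30
Solving the 2×2 system: x ≈ -144.3, y ≈ 138.6 km.
Check against BGU (with the unrounded x, y): √((x − 98.6)²+(y − 4.8)²) = 277.33 ≈ 277.32 km. ✓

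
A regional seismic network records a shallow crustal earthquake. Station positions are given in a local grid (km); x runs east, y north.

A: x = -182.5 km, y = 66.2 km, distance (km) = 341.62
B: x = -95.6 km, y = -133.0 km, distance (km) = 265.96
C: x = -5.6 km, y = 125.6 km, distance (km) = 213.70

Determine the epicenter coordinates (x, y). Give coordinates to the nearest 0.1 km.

x ≈ 147.0 km, y ≈ -24.0 km

Circle about each station: (x + 182.5)² + (y − 66.2)² = 341.62²; (x + 95.6)² + (y + 133.0)² = 265.96²; (x + 5.6)² + (y − 125.6)² = 213.70².
Subtracting the A equation from the B and C equations removes the quadratic terms:
173.8 x − 398.4 y = 35109.17
353.8 x + 118.8 y = 49154.56
Solving the 2×2 system: x ≈ 147.0, y ≈ -24.0 km.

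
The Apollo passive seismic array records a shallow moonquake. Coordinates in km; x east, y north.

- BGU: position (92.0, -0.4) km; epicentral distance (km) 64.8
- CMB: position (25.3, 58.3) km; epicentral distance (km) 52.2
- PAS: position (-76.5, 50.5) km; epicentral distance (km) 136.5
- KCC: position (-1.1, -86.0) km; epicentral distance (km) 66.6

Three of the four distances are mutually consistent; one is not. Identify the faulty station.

Solve using three stations at a time. Using BGU, PAS, KCC (subtract circle equations pairwise → linear system) gives (x, y) ≈ (34.1, -29.5).
Distances from that point to each station vs reported:
  BGU: calculated 64.8 vs reported 64.8 → residual 0.0 km
  CMB: calculated 88.2 vs reported 52.2 → residual 36.0 km
  PAS: calculated 136.5 vs reported 136.5 → residual 0.0 km
  KCC: calculated 66.6 vs reported 66.6 → residual 0.0 km
BGU, PAS, KCC are mutually consistent (residuals ≈ 0); CMB is off by 36.0 km.

CMB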